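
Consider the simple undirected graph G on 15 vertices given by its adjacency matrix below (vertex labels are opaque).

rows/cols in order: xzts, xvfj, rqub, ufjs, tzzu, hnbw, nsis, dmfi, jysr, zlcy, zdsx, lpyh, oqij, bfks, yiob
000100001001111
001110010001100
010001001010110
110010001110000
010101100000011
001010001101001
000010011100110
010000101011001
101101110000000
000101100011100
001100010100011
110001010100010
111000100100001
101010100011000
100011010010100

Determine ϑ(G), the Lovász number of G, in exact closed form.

5

Vertex bfks has 6 neighbors: xzts, rqub, tzzu, nsis, zdsx, lpyh.
deg(lpyh) = 6; N(lpyh) = {xzts, xvfj, hnbw, dmfi, zlcy, bfks}.
N(zlcy) = {ufjs, hnbw, nsis, zdsx, lpyh, oqij}, |N(zlcy)| = 6.
Vertex jysr has 6 neighbors: xzts, rqub, ufjs, hnbw, nsis, dmfi.
6-regular, N=15; this is K(6,2), the Kneser graph.
spec(A) ≈ [6.0, 1.0, -3.0] (distinct, 6 d.p.).
ϑ = −N·λ_min/(λ_max−λ_min) = −15·(-3)/(6−(-3)) = 5.
ϑ(G) ≈ 5.0000.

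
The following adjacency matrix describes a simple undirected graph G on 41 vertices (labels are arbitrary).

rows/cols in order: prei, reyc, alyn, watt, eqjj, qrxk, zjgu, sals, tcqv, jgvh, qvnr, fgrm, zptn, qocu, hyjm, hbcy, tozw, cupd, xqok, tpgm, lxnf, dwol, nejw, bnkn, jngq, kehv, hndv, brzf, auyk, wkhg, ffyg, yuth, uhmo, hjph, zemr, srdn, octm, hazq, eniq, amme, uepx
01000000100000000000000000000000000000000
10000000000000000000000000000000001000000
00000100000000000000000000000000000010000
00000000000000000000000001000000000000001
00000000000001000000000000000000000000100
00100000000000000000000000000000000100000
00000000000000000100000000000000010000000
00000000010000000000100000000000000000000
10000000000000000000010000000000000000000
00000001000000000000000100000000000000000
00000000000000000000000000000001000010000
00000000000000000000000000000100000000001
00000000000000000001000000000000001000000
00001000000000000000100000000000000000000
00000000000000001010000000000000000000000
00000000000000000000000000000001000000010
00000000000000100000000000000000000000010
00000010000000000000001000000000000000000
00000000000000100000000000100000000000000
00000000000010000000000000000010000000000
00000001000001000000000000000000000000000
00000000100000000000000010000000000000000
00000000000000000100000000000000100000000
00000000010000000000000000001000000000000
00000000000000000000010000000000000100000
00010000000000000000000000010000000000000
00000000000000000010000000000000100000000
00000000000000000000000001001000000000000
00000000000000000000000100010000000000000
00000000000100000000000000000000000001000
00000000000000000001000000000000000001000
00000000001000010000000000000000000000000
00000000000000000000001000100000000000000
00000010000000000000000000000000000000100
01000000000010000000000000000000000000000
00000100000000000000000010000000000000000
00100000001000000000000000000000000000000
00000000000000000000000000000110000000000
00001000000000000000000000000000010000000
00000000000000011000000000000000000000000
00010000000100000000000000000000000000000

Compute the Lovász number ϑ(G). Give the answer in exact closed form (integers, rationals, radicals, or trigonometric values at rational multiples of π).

deg(zptn) = 2; N(zptn) = {tpgm, zemr}.
deg(qrxk) = 2; N(qrxk) = {alyn, srdn}.
deg(eniq) = 2; N(eniq) = {eqjj, hjph}.
Vertex dwol has 2 neighbors: tcqv, jngq.
G on 41 vertices is 2-regular; connected 2-regular on 41 ⇒ C_{41}.
The 21 distinct eigenvalues: [2.0, 1.9766, 1.9068, 1.7923, 1.6359, 1.441, 1.2125, 0.9554, 0.676, 0.3808, 0.0766, -0.2294, -0.53, -0.8181, -1.0871, -1.3307, -1.543, -1.7191, -1.855, -1.9474, -1.9941].
−41·(-2*cos(pi/41)) / ((2)−(-2*cos(pi/41))) = 41*cos(pi/41)/(cos(pi/41) + 1) = ϑ(G).
≈ 20.46988 (to 5 d.p.).
Sandwich: α(G)=20 ≤ ϑ(G)=41*cos(pi/41)/(cos(pi/41) + 1) ≤ χ(Ḡ)=21 (both strict).

41*cos(pi/41)/(cos(pi/41) + 1)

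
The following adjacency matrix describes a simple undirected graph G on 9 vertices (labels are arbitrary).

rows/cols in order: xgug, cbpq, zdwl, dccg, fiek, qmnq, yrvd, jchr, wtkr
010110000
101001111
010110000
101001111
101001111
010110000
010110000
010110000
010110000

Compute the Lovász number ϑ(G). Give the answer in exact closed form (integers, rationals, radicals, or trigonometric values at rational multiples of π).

6

Vertex fiek has 6 neighbors: xgug, zdwl, qmnq, yrvd, jchr, wtkr.
N(cbpq) = {xgug, zdwl, qmnq, yrvd, jchr, wtkr}, |N(cbpq)| = 6.
deg(dccg) = 6; N(dccg) = {xgug, zdwl, qmnq, yrvd, jchr, wtkr}.
deg(wtkr) = 3; N(wtkr) = {cbpq, dccg, fiek}.
G = K_{6,3}: α = 6 = χ(Ḡ), so ϑ = 6.
= 6.00000000… (decimal).
6 ≤ 6 ≤ 6: collapsed.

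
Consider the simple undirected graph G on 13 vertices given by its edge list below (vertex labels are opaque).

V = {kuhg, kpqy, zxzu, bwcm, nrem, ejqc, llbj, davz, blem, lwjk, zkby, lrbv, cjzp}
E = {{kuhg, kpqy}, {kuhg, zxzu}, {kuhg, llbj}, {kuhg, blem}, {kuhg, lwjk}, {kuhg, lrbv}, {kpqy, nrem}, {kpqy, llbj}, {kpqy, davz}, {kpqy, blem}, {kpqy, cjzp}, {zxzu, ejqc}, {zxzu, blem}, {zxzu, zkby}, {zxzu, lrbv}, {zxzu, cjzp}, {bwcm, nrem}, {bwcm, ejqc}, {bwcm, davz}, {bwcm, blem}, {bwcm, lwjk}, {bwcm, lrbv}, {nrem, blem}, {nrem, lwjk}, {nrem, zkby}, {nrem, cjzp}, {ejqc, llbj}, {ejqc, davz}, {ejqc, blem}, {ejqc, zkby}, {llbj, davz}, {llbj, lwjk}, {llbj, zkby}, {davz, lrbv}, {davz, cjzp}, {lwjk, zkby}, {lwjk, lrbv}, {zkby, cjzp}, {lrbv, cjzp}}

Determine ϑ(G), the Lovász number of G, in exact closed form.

sqrt(13)

deg(kpqy) = 6; N(kpqy) = {kuhg, nrem, llbj, davz, blem, cjzp}.
Vertex llbj has 6 neighbors: kuhg, kpqy, ejqc, davz, lwjk, zkby.
N(kuhg) = {kpqy, zxzu, llbj, blem, lwjk, lrbv}, |N(kuhg)| = 6.
deg(cjzp) = 6; N(cjzp) = {kpqy, zxzu, nrem, davz, zkby, lrbv}.
13-vertex 6-regular graph: strongly regular (13,6,2,3).
A has 3 distinct eigenvalues ≈ [6.0, 1.30278, -2.30278].
λ_max=6, λ_min=-sqrt(13)/2 - 1/2; ϑ = −13·λ_min/(λ_max−λ_min) = sqrt(13).
= 3.605551275… (decimal).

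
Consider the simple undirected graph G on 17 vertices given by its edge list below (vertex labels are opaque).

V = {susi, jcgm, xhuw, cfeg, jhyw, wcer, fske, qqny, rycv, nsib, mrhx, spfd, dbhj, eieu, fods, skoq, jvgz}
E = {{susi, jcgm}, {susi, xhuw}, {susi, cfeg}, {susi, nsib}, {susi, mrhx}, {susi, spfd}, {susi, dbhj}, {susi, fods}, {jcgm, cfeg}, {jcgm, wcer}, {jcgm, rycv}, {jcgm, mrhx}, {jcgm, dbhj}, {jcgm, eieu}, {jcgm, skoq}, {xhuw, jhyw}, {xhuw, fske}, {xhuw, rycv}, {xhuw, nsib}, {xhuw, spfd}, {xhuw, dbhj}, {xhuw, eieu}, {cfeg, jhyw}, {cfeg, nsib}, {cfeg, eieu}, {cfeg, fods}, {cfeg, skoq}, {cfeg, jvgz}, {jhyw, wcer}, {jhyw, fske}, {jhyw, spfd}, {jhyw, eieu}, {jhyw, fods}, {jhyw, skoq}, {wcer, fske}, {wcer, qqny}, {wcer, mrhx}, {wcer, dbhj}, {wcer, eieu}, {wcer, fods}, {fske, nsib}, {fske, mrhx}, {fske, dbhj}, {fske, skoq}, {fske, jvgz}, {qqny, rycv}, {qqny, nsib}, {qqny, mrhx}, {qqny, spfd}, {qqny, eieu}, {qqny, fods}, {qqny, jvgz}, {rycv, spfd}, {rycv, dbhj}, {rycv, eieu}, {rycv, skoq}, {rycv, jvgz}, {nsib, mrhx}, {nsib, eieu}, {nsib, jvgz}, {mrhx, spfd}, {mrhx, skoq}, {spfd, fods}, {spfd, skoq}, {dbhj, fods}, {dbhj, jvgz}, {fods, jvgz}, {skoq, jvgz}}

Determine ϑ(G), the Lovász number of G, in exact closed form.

N(eieu) = {jcgm, xhuw, cfeg, jhyw, wcer, qqny, rycv, nsib}, |N(eieu)| = 8.
N(xhuw) = {susi, jhyw, fske, rycv, nsib, spfd, dbhj, eieu}, |N(xhuw)| = 8.
N(wcer) = {jcgm, jhyw, fske, qqny, mrhx, dbhj, eieu, fods}, |N(wcer)| = 8.
Vertex spfd has 8 neighbors: susi, xhuw, jhyw, qqny, rycv, mrhx, fods, skoq.
G on 17 vertices is 8-regular; SR(17,8,3,4) — a Paley graph.
A has 3 distinct eigenvalues ≈ [8.0, 1.562, -2.562].
λ_max=8, λ_min=-sqrt(17)/2 - 1/2; ϑ = −17·λ_min/(λ_max−λ_min) = sqrt(17).
≈ 4.12311 (to 5 d.p.).

sqrt(17)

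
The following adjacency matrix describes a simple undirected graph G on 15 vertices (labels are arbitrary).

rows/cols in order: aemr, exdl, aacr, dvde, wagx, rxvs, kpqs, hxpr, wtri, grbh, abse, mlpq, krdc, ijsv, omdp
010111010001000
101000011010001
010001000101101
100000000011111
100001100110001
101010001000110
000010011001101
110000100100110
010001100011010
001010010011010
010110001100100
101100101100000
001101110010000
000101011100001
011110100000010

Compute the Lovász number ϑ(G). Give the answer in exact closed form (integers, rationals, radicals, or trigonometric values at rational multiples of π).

Vertex wtri has 6 neighbors: exdl, rxvs, kpqs, abse, mlpq, ijsv.
N(exdl) = {aemr, aacr, hxpr, wtri, abse, omdp}, |N(exdl)| = 6.
Vertex krdc has 6 neighbors: aacr, dvde, rxvs, kpqs, hxpr, abse.
Vertex abse has 6 neighbors: exdl, dvde, wagx, wtri, grbh, krdc.
G on 15 vertices is 6-regular; Kneser-type, 2-subsets of [6].
A has 3 distinct eigenvalues ≈ [6.0, 1.0, -3.0].
Lovász: ϑ = −15(-3)/(6+-1*(-3)) = 5.
= 5.00000… (decimal).

5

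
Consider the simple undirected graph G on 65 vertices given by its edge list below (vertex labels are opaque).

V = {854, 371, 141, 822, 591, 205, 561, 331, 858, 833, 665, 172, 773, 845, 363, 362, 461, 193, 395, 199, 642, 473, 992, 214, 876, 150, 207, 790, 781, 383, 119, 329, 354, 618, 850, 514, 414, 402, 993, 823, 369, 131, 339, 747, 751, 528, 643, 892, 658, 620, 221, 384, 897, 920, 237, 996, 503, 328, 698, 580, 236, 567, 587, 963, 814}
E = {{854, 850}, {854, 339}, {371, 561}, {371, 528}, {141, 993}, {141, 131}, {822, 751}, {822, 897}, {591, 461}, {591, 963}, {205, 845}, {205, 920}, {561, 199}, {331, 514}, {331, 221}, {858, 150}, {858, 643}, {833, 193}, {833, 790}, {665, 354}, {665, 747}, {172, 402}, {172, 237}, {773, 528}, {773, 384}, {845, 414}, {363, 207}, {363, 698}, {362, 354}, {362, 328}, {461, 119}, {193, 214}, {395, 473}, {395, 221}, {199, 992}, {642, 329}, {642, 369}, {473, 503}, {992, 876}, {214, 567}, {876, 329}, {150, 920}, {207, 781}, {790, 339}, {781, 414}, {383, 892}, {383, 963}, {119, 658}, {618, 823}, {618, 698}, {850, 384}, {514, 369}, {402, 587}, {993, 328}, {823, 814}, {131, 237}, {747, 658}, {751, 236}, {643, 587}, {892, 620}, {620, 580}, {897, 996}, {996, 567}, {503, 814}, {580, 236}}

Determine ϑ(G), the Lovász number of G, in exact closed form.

deg(528) = 2; N(528) = {371, 773}.
deg(833) = 2; N(833) = {193, 790}.
deg(897) = 2; N(897) = {822, 996}.
Vertex 503 has 2 neighbors: 473, 814.
Every vertex has degree 2 (N=65); connected 2-regular on 65 ⇒ C_{65}.
The 33 distinct eigenvalues: [2.0, 1.991, 1.963, 1.916, 1.852, 1.771, 1.673, 1.559, 1.431, 1.29, 1.136, 0.972, 0.799, 0.618, 0.432, 0.241, 0.048, -0.145, -0.337, -0.525, -0.709, -0.886, -1.055, -1.214, -1.362, -1.497, -1.618, -1.724, -1.814, -1.887, -1.942, -1.979, -1.998].
With N=65: ϑ(G) = 65·(-(-1)*2*cos(pi/65))/(2−(-2*cos(pi/65))) = 65*cos(pi/65)/(cos(pi/65) + 1).
= 32.48101260… (decimal).
α=32, χ(Ḡ)=33; ϑ=65*cos(pi/65)/(cos(pi/65) + 1) lies between (both strict).

65*cos(pi/65)/(cos(pi/65) + 1)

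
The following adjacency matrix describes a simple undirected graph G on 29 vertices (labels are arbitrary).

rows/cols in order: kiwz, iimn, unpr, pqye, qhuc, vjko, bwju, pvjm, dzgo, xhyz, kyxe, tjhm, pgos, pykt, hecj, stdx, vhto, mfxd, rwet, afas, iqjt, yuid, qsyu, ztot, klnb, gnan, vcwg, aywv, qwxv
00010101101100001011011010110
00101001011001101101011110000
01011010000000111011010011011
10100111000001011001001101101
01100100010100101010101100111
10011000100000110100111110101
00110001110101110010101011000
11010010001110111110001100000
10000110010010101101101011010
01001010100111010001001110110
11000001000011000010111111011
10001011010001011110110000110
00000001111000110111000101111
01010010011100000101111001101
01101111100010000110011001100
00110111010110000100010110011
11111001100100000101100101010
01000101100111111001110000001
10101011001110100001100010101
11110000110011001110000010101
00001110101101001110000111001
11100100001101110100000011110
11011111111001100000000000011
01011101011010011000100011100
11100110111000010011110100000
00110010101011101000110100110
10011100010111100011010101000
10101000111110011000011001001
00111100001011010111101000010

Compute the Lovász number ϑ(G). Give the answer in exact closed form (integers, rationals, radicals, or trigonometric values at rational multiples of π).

sqrt(29)

deg(pvjm) = 14; N(pvjm) = {kiwz, iimn, pqye, bwju, kyxe, tjhm, pgos, hecj, stdx, vhto, mfxd, rwet, qsyu, ztot}.
deg(iimn) = 14; N(iimn) = {unpr, qhuc, pvjm, xhyz, kyxe, pykt, hecj, vhto, mfxd, afas, yuid, qsyu, ztot, klnb}.
Vertex hecj has 14 neighbors: iimn, unpr, qhuc, vjko, bwju, pvjm, dzgo, pgos, mfxd, rwet, yuid, qsyu, gnan, vcwg.
Vertex xhyz has 14 neighbors: iimn, qhuc, bwju, dzgo, tjhm, pgos, pykt, stdx, afas, qsyu, ztot, klnb, vcwg, aywv.
Regular of degree 14 on 29 vertices: Paley(29): SR with (k,λ,μ)=(14,6,7).
A has 3 distinct eigenvalues ≈ [14.0, 2.19258, -3.19258].
λ_max=14, λ_min=-sqrt(29)/2 - 1/2; ϑ = −29·λ_min/(λ_max−λ_min) = sqrt(29).
≈ 5.38516481 (to 8 d.p.).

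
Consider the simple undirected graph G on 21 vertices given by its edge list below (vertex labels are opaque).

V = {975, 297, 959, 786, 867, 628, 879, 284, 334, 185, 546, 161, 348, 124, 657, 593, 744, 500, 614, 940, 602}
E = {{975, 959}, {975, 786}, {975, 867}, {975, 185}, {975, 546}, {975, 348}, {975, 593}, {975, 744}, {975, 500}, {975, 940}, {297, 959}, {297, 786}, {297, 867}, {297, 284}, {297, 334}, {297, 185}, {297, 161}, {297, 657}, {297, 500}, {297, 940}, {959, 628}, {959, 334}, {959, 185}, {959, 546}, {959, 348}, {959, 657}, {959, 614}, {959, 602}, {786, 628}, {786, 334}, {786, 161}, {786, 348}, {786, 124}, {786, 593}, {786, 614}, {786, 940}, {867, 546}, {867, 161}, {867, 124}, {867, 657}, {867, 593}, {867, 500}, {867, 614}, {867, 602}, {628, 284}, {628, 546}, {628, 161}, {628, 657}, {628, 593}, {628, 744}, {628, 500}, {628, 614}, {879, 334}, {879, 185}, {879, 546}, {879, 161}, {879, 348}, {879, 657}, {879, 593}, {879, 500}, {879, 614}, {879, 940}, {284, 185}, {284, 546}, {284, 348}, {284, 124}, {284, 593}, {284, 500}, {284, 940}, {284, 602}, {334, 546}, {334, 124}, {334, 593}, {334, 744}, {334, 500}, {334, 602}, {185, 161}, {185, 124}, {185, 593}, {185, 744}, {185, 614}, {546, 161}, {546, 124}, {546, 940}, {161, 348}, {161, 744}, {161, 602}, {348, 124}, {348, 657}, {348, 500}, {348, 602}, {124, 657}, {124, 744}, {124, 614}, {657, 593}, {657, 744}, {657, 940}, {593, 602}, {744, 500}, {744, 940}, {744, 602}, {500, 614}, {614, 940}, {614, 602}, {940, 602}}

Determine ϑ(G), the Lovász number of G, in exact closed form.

N(614) = {959, 786, 867, 628, 879, 185, 124, 500, 940, 602}, |N(614)| = 10.
deg(161) = 10; N(161) = {297, 786, 867, 628, 879, 185, 546, 348, 744, 602}.
Vertex 546 has 10 neighbors: 975, 959, 867, 628, 879, 284, 334, 161, 124, 940.
Vertex 593 has 10 neighbors: 975, 786, 867, 628, 879, 284, 334, 185, 657, 602.
10-regular, N=21; this is K(7,2), the Kneser graph.
A has 3 distinct eigenvalues ≈ [10.0, 1.0, -4.0].
−21·(-4) / ((10)−(-4)) = 6 = ϑ(G).
Numerically 6.0000000.

6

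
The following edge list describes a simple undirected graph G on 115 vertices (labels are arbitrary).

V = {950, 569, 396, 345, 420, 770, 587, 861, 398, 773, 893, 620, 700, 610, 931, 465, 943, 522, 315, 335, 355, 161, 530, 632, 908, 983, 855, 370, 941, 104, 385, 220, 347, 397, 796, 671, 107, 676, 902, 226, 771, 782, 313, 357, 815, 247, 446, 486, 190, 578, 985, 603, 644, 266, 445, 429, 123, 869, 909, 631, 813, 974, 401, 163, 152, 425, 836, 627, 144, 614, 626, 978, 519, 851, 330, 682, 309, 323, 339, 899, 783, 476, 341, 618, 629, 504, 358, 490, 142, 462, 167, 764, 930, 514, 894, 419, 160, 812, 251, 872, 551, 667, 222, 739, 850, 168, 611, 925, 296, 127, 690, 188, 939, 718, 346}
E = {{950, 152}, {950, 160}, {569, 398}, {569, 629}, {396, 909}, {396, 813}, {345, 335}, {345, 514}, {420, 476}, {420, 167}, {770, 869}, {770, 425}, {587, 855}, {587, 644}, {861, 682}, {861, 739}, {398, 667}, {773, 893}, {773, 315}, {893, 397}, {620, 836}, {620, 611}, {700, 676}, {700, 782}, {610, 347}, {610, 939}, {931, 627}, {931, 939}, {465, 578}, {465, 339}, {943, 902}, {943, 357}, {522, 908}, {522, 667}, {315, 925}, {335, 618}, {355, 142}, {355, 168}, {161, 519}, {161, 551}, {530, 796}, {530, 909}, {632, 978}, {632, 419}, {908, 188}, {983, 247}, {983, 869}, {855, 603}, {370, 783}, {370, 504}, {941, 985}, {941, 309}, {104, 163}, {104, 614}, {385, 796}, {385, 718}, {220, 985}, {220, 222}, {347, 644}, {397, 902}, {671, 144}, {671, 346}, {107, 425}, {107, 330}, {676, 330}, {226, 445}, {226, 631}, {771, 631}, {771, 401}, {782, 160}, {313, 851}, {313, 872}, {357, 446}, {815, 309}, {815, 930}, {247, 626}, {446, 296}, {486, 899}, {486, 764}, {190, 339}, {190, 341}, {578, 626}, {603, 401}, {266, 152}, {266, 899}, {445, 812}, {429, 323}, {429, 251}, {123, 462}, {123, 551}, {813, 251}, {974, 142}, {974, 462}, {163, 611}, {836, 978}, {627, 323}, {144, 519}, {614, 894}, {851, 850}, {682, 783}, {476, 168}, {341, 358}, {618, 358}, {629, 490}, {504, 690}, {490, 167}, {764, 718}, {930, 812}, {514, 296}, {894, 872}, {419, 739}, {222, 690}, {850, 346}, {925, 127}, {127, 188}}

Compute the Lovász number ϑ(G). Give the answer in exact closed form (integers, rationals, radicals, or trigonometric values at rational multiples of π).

115*cos(pi/115)/(cos(pi/115) + 1)

N(925) = {315, 127}, |N(925)| = 2.
deg(347) = 2; N(347) = {610, 644}.
N(629) = {569, 490}, |N(629)| = 2.
N(420) = {476, 167}, |N(420)| = 2.
deg(v) = 2 for all v (|V|=115); this is C_{115}, the 115-cycle.
Distinct eigenvalues (to 3 d.p.): [2.0, 1.997, 1.988, 1.973, 1.952, 1.926, 1.893, 1.856, 1.812, 1.763, 1.709, 1.65, 1.585, 1.516, 1.443, 1.365, 1.283, 1.198, 1.108, 1.016, 0.92, 0.822, 0.721, 0.618, 0.513, 0.407, 0.299, 0.191, 0.082, -0.027, -0.136, -0.245, -0.353, -0.46, -0.566, -0.67, -0.772, -0.871, -0.968, -1.062, -1.153, -1.241, -1.325, -1.405, -1.48, -1.551, -1.618, -1.68, -1.737, -1.788, -1.834, -1.875, -1.91, -1.94, -1.964, -1.981, -1.993, -1.999].
−115·(-2*cos(pi/115)) / ((2)−(-2*cos(pi/115))) = 115*cos(pi/115)/(cos(pi/115) + 1) = ϑ(G).
≈ 57.489271 (to 6 d.p.).
57 ≤ 115*cos(pi/115)/(cos(pi/115) + 1) ≤ 58: both strict.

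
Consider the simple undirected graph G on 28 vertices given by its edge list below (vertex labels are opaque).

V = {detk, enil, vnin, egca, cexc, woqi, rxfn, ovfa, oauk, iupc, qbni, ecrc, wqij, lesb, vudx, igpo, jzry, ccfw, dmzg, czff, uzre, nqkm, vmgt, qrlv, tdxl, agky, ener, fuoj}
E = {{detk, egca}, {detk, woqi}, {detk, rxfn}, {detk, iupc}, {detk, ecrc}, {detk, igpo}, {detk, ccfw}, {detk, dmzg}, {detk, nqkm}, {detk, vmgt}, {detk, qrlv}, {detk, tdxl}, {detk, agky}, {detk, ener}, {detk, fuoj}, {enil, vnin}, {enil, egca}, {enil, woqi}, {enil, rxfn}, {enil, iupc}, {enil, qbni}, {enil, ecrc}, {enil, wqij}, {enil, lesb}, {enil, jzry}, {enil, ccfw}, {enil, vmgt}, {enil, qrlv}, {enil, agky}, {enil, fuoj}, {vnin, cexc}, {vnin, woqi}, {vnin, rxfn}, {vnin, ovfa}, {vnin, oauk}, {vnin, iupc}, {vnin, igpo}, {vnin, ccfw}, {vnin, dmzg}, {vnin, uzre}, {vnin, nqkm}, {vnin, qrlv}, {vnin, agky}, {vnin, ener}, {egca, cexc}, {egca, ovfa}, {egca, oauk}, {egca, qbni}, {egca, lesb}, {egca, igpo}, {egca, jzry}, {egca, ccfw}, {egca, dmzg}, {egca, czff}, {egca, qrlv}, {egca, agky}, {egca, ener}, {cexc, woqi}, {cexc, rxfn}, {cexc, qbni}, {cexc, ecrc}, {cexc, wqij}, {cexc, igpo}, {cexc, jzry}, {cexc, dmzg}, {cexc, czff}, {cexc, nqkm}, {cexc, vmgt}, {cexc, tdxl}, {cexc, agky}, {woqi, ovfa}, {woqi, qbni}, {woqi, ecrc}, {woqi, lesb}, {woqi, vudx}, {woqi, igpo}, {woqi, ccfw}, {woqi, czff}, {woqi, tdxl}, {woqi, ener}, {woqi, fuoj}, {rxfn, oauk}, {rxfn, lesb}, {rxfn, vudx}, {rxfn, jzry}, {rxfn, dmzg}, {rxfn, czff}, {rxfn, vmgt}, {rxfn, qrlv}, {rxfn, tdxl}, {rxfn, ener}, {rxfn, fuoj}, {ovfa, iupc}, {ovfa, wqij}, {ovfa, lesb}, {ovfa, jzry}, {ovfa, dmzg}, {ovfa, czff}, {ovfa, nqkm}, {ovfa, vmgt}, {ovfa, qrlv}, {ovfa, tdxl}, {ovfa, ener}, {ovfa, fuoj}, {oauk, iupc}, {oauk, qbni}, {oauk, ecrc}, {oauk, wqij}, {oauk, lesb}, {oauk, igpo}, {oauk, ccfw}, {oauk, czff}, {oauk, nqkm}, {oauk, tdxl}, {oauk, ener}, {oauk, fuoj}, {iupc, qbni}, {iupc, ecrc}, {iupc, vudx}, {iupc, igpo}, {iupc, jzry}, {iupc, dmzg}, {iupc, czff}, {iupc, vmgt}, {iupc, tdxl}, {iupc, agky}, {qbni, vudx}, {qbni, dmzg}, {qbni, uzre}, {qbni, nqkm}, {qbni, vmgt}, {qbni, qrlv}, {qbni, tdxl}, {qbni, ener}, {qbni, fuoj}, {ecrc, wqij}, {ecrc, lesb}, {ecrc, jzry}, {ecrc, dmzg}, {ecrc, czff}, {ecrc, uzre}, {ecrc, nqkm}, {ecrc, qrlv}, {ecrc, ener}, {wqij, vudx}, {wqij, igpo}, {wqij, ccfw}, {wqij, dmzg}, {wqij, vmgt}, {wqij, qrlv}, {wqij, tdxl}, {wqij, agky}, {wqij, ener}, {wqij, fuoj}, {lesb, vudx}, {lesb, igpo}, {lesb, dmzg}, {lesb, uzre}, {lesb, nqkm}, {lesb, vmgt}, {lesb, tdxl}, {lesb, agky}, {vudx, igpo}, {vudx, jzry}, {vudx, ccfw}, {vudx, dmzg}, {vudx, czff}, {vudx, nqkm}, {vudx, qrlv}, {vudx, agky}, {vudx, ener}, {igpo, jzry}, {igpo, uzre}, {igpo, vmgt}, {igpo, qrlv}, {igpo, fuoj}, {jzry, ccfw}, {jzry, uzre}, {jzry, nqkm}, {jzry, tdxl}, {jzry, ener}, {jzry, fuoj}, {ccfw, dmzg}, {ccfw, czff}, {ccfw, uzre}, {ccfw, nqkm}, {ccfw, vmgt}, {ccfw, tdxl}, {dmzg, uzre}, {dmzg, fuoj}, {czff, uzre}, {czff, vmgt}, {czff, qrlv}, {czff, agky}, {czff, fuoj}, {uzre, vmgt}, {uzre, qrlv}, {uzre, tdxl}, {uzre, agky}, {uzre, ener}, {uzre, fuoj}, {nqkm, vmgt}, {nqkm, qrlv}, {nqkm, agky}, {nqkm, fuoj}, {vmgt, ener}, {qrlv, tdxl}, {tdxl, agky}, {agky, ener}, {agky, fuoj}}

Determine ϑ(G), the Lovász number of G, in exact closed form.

7

Vertex iupc has 15 neighbors: detk, enil, vnin, ovfa, oauk, qbni, ecrc, vudx, igpo, jzry, dmzg, czff, vmgt, tdxl, agky.
deg(vmgt) = 15; N(vmgt) = {detk, enil, cexc, rxfn, ovfa, iupc, qbni, wqij, lesb, igpo, ccfw, czff, uzre, nqkm, ener}.
Vertex enil has 15 neighbors: vnin, egca, woqi, rxfn, iupc, qbni, ecrc, wqij, lesb, jzry, ccfw, vmgt, qrlv, agky, fuoj.
N(wqij) = {enil, cexc, ovfa, oauk, ecrc, vudx, igpo, ccfw, dmzg, vmgt, qrlv, tdxl, agky, ener, fuoj}, |N(wqij)| = 15.
G on 28 vertices is 15-regular; Kneser K(8,2) on C(8,2)=28 vertices.
Distinct eigenvalues (to 3 d.p.): [15.0, 1.0, -5.0].
λ_max=15, λ_min=-5; ϑ = −28·λ_min/(λ_max−λ_min) = 7.
= 7.0000… (decimal).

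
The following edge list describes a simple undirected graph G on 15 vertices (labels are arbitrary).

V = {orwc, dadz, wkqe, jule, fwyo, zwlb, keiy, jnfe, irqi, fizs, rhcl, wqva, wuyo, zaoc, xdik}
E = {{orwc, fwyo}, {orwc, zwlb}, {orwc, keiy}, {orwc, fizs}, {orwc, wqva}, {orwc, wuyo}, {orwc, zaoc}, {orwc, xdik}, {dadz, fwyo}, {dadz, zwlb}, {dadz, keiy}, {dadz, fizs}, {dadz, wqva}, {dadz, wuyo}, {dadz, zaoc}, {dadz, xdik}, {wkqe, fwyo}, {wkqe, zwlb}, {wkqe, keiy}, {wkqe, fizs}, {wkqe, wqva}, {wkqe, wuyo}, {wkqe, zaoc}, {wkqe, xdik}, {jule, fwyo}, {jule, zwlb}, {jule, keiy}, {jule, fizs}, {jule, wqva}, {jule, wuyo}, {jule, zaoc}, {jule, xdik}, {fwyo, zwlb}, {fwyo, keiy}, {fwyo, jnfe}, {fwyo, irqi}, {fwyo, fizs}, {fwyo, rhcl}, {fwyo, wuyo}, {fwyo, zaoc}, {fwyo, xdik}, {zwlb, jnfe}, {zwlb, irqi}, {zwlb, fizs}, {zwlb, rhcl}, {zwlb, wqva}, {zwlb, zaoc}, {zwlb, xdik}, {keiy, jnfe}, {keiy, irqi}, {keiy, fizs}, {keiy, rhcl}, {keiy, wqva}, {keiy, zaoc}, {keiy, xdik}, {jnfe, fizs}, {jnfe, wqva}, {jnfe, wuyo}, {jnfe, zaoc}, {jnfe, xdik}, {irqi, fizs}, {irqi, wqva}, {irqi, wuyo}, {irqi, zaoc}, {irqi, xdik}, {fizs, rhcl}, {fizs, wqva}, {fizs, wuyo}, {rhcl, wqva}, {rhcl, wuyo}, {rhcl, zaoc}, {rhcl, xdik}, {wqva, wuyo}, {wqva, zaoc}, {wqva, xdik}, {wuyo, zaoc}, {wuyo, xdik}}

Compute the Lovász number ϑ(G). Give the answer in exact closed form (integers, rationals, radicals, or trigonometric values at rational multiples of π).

7

Vertex wuyo has 12 neighbors: orwc, dadz, wkqe, jule, fwyo, jnfe, irqi, fizs, rhcl, wqva, zaoc, xdik.
Vertex dadz has 8 neighbors: fwyo, zwlb, keiy, fizs, wqva, wuyo, zaoc, xdik.
deg(wkqe) = 8; N(wkqe) = {fwyo, zwlb, keiy, fizs, wqva, wuyo, zaoc, xdik}.
Vertex zwlb has 12 neighbors: orwc, dadz, wkqe, jule, fwyo, jnfe, irqi, fizs, rhcl, wqva, zaoc, xdik.
G = K_{7,3,3,2}: α = 7 = χ(Ḡ), so ϑ = 7.
= 7.0000000… (decimal).
Check 7 ≤ 7 ≤ 7: collapsed.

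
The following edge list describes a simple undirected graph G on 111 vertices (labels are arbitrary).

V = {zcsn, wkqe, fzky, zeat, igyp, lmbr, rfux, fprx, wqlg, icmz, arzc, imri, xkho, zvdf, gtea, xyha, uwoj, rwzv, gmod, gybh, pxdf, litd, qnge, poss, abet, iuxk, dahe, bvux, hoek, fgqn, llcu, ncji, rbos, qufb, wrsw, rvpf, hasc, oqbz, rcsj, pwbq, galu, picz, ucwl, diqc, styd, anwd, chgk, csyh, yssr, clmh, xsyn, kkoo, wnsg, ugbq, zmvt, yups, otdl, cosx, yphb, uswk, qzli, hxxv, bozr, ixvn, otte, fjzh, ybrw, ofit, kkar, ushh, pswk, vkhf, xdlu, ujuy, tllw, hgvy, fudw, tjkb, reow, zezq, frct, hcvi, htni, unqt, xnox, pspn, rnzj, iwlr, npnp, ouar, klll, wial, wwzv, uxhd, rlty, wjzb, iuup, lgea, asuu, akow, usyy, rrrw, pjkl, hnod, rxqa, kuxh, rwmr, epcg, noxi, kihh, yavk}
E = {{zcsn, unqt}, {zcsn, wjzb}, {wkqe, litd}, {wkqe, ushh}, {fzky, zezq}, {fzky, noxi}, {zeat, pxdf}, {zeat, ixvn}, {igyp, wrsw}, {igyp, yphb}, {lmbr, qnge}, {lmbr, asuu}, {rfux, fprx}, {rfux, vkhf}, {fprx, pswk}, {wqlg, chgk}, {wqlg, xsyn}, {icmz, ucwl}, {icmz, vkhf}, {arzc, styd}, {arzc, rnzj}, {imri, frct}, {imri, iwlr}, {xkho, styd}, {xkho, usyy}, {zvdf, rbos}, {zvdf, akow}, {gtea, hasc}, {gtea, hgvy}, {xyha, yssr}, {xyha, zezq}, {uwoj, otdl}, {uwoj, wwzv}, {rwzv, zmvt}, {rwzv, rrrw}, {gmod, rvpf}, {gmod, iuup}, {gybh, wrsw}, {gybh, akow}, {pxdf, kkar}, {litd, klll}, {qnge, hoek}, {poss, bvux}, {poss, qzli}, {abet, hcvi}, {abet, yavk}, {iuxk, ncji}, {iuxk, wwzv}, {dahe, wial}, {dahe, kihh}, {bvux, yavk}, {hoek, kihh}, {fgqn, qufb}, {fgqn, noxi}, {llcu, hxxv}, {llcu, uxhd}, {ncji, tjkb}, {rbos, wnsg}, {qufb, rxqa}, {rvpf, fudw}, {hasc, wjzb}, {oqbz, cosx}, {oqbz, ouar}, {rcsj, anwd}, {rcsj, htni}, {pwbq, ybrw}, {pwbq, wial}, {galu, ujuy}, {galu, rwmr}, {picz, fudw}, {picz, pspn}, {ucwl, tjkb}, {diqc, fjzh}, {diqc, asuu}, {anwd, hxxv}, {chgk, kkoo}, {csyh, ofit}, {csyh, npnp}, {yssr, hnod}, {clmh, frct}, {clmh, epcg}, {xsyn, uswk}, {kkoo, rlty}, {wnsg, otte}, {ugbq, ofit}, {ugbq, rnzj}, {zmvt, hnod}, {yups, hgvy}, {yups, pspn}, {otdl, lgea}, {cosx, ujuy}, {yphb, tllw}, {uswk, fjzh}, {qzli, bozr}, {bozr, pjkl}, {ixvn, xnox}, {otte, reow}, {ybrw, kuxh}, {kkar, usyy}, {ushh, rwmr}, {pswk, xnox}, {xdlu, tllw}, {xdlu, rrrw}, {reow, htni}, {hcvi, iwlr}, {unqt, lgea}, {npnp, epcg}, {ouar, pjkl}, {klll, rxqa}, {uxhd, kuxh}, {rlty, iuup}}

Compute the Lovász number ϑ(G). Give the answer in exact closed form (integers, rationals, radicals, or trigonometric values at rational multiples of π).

111*cos(pi/111)/(cos(pi/111) + 1)

Vertex kkar has 2 neighbors: pxdf, usyy.
N(yavk) = {abet, bvux}, |N(yavk)| = 2.
N(otte) = {wnsg, reow}, |N(otte)| = 2.
N(igyp) = {wrsw, yphb}, |N(igyp)| = 2.
deg(v) = 2 for all v (|V|=111); a single 111-cycle (edge-transitive).
A has 56 distinct eigenvalues ≈ [2.0, 1.9968, 1.9872, 1.9712, 1.949, 1.9204, 1.8858, 1.845, 1.7984, 1.746, 1.688, 1.6247, 1.5561, 1.4825, 1.4042, 1.3213, 1.2343, 1.1433, 1.0486, 0.9506, 0.8495, 0.7457, 0.6395, 0.5313, 0.4214, 0.3101, 0.1978, 0.0849, -0.0283, -0.1414, -0.254, -0.3659, -0.4765, -0.5856, -0.6929, -0.7979, -0.9004, -1.0, -1.0964, -1.1893, -1.2783, -1.3633, -1.4439, -1.5199, -1.591, -1.657, -1.7177, -1.7729, -1.8225, -1.8661, -1.9039, -1.9355, -1.9609, -1.98, -1.9928, -1.9992].
Lovász: ϑ = −111(-2*cos(pi/111))/(2+-(-1)*2*cos(pi/111)) = 111*cos(pi/111)/(cos(pi/111) + 1).
Numerically 55.48888.
α=55, χ(Ḡ)=56; ϑ=111*cos(pi/111)/(cos(pi/111) + 1) lies between (both strict).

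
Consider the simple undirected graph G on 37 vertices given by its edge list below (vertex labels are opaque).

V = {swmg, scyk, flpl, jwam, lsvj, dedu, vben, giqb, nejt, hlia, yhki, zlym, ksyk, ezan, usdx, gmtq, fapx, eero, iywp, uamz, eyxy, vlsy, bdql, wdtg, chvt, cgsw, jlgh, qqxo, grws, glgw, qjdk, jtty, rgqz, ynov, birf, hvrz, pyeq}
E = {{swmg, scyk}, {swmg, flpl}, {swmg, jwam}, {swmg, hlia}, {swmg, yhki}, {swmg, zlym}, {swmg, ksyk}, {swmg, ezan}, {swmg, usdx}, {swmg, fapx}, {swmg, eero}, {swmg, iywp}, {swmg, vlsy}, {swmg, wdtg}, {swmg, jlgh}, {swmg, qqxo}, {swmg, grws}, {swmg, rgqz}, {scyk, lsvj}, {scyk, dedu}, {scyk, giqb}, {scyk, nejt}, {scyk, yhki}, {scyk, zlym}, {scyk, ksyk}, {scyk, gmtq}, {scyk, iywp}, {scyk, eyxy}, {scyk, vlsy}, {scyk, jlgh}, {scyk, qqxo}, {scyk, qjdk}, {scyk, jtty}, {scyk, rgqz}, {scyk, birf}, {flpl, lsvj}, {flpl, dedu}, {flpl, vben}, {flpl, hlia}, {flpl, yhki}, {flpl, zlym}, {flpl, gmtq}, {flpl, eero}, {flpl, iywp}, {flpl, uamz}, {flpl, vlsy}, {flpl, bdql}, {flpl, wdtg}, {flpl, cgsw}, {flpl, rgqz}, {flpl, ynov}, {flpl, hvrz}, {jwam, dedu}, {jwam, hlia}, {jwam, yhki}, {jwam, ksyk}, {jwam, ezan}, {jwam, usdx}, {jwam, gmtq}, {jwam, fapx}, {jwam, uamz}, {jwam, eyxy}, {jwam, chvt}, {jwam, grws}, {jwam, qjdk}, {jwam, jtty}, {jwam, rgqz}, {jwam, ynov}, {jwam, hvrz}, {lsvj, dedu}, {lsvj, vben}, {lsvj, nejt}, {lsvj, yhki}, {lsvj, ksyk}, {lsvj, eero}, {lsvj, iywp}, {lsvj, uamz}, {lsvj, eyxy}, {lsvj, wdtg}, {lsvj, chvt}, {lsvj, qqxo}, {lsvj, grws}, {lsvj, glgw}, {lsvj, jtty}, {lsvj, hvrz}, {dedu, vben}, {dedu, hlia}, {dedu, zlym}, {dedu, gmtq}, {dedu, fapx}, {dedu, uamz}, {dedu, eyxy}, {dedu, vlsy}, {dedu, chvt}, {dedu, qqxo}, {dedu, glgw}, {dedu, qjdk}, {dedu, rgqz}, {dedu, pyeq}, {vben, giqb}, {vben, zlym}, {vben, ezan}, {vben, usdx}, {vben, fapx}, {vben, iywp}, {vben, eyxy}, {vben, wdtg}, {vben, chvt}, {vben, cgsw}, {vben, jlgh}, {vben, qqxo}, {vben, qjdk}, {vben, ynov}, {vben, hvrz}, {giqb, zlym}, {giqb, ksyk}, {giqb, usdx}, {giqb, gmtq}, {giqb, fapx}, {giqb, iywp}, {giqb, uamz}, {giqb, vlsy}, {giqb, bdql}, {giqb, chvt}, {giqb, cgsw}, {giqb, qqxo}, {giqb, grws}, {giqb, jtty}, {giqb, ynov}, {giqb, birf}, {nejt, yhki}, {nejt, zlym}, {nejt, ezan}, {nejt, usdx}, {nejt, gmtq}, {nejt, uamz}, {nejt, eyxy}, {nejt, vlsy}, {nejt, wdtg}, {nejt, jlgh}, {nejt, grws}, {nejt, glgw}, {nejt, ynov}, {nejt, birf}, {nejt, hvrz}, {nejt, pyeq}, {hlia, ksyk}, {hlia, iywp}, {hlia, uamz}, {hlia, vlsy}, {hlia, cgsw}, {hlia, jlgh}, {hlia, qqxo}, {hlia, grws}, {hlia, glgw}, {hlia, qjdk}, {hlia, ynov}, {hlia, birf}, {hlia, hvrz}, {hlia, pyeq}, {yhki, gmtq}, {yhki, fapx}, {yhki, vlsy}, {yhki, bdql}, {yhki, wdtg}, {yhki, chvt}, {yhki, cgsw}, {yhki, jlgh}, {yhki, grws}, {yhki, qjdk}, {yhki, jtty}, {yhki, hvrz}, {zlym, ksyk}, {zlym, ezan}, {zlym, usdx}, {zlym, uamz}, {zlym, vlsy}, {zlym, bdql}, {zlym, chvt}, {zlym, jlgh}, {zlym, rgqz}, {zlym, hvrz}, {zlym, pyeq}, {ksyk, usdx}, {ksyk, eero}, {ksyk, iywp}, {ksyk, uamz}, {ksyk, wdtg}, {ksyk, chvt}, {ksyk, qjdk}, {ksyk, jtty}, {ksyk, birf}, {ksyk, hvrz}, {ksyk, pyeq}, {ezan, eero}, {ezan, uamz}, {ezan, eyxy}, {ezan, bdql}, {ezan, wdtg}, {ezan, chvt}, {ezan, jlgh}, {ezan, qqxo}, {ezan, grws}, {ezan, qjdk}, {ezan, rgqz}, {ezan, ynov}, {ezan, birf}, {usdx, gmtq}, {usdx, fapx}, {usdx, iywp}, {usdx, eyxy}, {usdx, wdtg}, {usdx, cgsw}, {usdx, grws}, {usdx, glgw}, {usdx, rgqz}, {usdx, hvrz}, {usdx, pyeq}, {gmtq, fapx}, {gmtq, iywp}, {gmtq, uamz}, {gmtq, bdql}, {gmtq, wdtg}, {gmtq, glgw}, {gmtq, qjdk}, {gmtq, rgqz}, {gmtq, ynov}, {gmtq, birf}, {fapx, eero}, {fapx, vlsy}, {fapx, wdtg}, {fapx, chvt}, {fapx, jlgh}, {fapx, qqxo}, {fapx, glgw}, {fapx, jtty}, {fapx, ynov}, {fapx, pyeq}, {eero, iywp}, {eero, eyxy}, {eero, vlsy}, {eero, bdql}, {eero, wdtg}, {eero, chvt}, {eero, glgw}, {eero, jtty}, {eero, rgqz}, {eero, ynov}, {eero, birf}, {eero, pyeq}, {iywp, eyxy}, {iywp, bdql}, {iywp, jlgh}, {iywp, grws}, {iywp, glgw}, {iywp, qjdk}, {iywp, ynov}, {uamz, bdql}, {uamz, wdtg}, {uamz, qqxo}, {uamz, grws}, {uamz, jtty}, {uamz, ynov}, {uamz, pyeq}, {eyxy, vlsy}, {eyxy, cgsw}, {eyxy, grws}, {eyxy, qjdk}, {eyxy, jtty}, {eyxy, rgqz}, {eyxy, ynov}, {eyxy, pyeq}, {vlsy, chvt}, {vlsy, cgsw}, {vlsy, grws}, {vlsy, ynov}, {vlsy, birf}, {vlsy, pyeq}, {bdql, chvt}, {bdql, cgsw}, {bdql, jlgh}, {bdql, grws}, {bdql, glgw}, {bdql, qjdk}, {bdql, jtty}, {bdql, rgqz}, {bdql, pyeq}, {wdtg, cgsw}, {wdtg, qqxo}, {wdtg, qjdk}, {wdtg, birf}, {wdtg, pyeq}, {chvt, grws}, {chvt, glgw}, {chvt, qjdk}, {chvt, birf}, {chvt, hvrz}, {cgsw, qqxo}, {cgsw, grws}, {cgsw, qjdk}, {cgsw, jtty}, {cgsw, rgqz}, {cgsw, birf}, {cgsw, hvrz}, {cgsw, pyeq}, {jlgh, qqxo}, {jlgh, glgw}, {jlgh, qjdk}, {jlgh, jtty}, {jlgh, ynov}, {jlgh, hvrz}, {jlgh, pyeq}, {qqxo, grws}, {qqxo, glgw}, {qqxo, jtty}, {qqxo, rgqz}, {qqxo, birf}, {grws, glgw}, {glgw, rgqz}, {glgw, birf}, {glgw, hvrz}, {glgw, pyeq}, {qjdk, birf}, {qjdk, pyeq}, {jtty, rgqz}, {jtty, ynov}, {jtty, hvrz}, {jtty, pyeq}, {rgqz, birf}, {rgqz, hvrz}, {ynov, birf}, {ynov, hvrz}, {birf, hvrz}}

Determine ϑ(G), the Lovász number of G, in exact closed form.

deg(glgw) = 18; N(glgw) = {lsvj, dedu, nejt, hlia, usdx, gmtq, fapx, eero, iywp, bdql, chvt, jlgh, qqxo, grws, rgqz, birf, hvrz, pyeq}.
N(hvrz) = {flpl, jwam, lsvj, vben, nejt, hlia, yhki, zlym, ksyk, usdx, chvt, cgsw, jlgh, glgw, jtty, rgqz, ynov, birf}, |N(hvrz)| = 18.
deg(dedu) = 18; N(dedu) = {scyk, flpl, jwam, lsvj, vben, hlia, zlym, gmtq, fapx, uamz, eyxy, vlsy, chvt, qqxo, glgw, qjdk, rgqz, pyeq}.
deg(jlgh) = 18; N(jlgh) = {swmg, scyk, vben, nejt, hlia, yhki, zlym, ezan, fapx, iywp, bdql, qqxo, glgw, qjdk, jtty, ynov, hvrz, pyeq}.
18-regular, N=37; Paley(37): SR with (k,λ,μ)=(18,8,9).
Distinct eigenvalues (to 6 d.p.): [18.0, 2.541381, -3.541381].
λ_max=18, λ_min=-sqrt(37)/2 - 1/2; ϑ = −37·λ_min/(λ_max−λ_min) = sqrt(37).
= 6.0828… (decimal).

sqrt(37)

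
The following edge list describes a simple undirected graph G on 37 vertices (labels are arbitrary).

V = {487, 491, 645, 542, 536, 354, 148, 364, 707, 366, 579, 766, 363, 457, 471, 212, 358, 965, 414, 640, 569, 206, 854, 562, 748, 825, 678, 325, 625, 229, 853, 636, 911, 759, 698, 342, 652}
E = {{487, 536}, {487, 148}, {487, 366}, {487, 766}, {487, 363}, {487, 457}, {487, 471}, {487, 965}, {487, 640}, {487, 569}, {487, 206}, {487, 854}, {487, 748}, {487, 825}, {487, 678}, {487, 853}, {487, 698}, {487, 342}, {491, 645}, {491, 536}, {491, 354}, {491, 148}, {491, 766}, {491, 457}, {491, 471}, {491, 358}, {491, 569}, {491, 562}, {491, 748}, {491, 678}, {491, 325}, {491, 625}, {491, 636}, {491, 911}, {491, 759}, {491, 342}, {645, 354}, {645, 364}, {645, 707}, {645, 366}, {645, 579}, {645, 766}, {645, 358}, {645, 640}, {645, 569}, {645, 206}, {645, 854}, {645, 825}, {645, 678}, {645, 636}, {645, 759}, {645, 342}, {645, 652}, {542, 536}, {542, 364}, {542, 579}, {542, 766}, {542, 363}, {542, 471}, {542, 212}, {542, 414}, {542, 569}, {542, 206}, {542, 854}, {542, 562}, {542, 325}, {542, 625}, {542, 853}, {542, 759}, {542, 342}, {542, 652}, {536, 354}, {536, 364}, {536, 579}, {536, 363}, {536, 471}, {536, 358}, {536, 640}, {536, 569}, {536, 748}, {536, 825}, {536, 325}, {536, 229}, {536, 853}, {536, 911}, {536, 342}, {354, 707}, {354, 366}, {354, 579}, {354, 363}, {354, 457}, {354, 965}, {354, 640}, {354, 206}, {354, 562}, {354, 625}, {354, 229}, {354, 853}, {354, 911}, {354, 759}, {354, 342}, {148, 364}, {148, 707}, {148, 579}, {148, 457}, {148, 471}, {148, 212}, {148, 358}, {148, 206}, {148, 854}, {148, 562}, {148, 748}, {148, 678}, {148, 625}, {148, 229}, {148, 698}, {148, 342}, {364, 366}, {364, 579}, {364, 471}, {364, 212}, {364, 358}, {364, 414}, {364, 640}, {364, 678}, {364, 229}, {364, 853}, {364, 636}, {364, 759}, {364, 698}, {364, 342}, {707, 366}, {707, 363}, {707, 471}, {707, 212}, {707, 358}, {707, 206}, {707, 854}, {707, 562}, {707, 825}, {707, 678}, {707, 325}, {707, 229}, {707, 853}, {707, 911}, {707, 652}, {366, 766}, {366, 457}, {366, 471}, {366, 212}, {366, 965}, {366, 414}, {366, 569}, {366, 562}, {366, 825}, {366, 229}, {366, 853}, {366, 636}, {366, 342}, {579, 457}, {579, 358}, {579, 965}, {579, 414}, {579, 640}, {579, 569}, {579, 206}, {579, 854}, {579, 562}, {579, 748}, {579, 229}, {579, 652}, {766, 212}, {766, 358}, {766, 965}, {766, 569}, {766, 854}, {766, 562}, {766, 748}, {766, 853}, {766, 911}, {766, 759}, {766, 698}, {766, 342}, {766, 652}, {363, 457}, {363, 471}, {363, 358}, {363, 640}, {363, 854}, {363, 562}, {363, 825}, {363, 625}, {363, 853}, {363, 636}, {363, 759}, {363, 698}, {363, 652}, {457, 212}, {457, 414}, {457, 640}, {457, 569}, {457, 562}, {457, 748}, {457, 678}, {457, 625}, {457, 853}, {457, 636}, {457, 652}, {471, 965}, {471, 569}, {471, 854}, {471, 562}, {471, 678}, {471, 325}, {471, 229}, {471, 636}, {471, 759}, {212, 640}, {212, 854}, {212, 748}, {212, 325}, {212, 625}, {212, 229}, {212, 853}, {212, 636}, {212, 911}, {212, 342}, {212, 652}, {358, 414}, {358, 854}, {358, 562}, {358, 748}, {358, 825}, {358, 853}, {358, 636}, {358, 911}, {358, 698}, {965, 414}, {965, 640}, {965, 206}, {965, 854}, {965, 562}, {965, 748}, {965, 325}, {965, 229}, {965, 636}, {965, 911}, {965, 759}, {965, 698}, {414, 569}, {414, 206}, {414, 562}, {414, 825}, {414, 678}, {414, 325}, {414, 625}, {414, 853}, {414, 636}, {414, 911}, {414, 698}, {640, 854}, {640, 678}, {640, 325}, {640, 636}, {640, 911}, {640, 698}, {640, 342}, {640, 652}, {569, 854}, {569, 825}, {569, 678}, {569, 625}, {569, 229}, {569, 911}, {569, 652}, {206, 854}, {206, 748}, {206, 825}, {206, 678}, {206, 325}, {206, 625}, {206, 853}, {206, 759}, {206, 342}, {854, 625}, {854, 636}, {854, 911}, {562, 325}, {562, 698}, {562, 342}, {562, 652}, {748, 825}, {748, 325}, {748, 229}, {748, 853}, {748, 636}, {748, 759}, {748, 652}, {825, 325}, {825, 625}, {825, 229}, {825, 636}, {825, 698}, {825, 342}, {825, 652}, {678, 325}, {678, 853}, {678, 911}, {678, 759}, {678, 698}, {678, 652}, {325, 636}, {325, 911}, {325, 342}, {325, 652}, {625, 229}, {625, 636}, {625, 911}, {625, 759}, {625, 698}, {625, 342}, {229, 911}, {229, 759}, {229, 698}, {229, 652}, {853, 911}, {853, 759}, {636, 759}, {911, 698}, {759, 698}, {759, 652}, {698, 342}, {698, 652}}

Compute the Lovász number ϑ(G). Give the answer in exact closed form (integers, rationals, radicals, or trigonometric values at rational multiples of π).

sqrt(37)

deg(748) = 18; N(748) = {487, 491, 536, 148, 579, 766, 457, 212, 358, 965, 206, 825, 325, 229, 853, 636, 759, 652}.
deg(911) = 18; N(911) = {491, 536, 354, 707, 766, 212, 358, 965, 414, 640, 569, 854, 678, 325, 625, 229, 853, 698}.
N(698) = {487, 148, 364, 766, 363, 358, 965, 414, 640, 562, 825, 678, 625, 229, 911, 759, 342, 652}, |N(698)| = 18.
deg(325) = 18; N(325) = {491, 542, 536, 707, 471, 212, 965, 414, 640, 206, 562, 748, 825, 678, 636, 911, 342, 652}.
deg(v) = 18 for all v (|V|=37); Paley(37): SR with (k,λ,μ)=(18,8,9).
Distinct eigenvalues (to 6 d.p.): [18.0, 2.541381, -3.541381].
Lovász: ϑ = −37(-sqrt(37)/2 - 1/2)/(18+-(-sqrt(37)/2 - 1/2)) = sqrt(37).
Numerically 6.0828.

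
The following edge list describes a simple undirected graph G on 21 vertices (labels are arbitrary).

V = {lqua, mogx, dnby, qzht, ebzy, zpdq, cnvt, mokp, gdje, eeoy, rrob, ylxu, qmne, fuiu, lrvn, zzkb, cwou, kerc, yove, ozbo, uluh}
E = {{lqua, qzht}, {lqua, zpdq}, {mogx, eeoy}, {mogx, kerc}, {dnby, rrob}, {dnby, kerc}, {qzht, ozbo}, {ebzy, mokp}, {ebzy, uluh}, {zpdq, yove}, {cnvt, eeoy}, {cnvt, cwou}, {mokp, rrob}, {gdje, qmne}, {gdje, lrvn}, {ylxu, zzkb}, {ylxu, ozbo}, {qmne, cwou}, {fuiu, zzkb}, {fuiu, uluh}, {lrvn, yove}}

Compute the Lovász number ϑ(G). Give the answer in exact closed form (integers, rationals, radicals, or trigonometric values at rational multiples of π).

N(zzkb) = {ylxu, fuiu}, |N(zzkb)| = 2.
Vertex lrvn has 2 neighbors: gdje, yove.
deg(gdje) = 2; N(gdje) = {qmne, lrvn}.
N(lqua) = {qzht, zpdq}, |N(lqua)| = 2.
2-regular, N=21; a single 21-cycle (edge-transitive).
Distinct eigenvalues (to 4 d.p.): [2.0, 1.9111, 1.6525, 1.247, 0.7307, 0.1495, -0.445, -1.0, -1.4661, -1.8019, -1.9777].
Lovász: ϑ = −21(-2*cos(pi/21))/(2+-(-1)*2*cos(pi/21)) = 21*cos(pi/21)/(cos(pi/21) + 1).
= 10.441032529… (decimal).
α=10, χ(Ḡ)=11; ϑ=21*cos(pi/21)/(cos(pi/21) + 1) lies between (both strict).

21*cos(pi/21)/(cos(pi/21) + 1)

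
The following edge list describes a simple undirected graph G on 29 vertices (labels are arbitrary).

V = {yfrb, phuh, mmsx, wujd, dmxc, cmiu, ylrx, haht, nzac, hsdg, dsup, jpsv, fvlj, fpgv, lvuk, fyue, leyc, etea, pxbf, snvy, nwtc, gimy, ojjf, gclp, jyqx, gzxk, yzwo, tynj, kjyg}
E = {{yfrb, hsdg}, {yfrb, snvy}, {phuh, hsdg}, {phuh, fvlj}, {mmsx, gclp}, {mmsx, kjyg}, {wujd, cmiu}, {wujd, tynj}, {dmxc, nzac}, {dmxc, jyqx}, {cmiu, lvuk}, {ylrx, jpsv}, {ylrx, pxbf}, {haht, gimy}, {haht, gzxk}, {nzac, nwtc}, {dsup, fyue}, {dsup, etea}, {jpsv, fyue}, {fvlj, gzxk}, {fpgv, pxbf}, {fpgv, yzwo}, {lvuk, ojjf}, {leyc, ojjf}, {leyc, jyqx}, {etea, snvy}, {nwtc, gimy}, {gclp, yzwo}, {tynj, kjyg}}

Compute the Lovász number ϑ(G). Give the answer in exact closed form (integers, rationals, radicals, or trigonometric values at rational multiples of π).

29*cos(pi/29)/(cos(pi/29) + 1)

Vertex leyc has 2 neighbors: ojjf, jyqx.
deg(haht) = 2; N(haht) = {gimy, gzxk}.
deg(kjyg) = 2; N(kjyg) = {mmsx, tynj}.
deg(cmiu) = 2; N(cmiu) = {wujd, lvuk}.
Regular of degree 2 on 29 vertices: a single 29-cycle (edge-transitive).
spec(A) ≈ [2.0, 1.95324, 1.81515, 1.59219, 1.29477, 0.93682, 0.53506, 0.10828, -0.32356, -0.74028, -1.12237, -1.45199, -1.71371, -1.89531, -1.98828] (distinct, 5 d.p.).
Lovász: ϑ = −29(-2*cos(pi/29))/(2+-(-1)*2*cos(pi/29)) = 29*cos(pi/29)/(cos(pi/29) + 1).
≈ 14.45738 (to 5 d.p.).
Sandwich: α(G)=14 ≤ ϑ(G)=29*cos(pi/29)/(cos(pi/29) + 1) ≤ χ(Ḡ)=15 (both strict).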